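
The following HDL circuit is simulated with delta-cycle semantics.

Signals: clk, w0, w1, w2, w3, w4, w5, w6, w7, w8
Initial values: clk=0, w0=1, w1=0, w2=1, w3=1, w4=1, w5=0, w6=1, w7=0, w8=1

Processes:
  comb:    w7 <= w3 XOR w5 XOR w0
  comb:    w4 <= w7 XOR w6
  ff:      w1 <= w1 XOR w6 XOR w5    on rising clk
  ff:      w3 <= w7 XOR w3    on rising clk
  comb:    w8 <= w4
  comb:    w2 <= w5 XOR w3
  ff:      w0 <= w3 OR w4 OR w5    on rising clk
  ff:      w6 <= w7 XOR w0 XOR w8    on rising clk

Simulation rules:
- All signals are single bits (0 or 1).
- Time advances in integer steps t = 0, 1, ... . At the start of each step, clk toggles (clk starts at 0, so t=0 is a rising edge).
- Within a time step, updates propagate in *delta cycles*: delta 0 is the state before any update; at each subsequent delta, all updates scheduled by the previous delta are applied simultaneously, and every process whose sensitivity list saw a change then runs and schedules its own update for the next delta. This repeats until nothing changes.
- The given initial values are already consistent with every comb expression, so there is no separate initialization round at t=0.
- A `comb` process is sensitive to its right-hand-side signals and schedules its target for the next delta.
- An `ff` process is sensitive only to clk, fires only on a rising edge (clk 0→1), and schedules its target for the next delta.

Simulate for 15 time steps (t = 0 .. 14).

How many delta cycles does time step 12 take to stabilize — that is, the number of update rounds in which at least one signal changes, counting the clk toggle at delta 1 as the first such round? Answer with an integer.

t=0 Δ0: w1=0 w5=0 w8=1 w4=1 clk=0 w3=1 w2=1 w6=1 w7=0 w0=1
  Δ1: clk:0→1
  Δ2: w1:0→1, w6:1→0
  Δ3: w4:1→0
  Δ4: w8:1→0
  (4Δ to stable)
t=1 Δ0: w1=1 w5=0 w8=0 w4=0 clk=1 w3=1 w2=1 w6=0 w7=0 w0=1
  Δ1: clk:1→0
  (1Δ to stable)
t=2 Δ0: w1=1 w5=0 w8=0 w4=0 clk=0 w3=1 w2=1 w6=0 w7=0 w0=1
  Δ1: clk:0→1
  Δ2: w6:0→1
  Δ3: w4:0→1
  Δ4: w8:0→1
  (4Δ to stable)
t=3 Δ0: w1=1 w5=0 w8=1 w4=1 clk=1 w3=1 w2=1 w6=1 w7=0 w0=1
  Δ1: clk:1→0
  (1Δ to stable)
t=4 Δ0: w1=1 w5=0 w8=1 w4=1 clk=0 w3=1 w2=1 w6=1 w7=0 w0=1
  Δ1: clk:0→1
  Δ2: w1:1→0, w6:1→0
  Δ3: w4:1→0
  Δ4: w8:1→0
  (4Δ to stable)
t=5 Δ0: w1=0 w5=0 w8=0 w4=0 clk=1 w3=1 w2=1 w6=0 w7=0 w0=1
  Δ1: clk:1→0
  (1Δ to stable)
t=6 Δ0: w1=0 w5=0 w8=0 w4=0 clk=0 w3=1 w2=1 w6=0 w7=0 w0=1
  Δ1: clk:0→1
  Δ2: w6:0→1
  Δ3: w4:0→1
  Δ4: w8:0→1
  (4Δ to stable)
t=7 Δ0: w1=0 w5=0 w8=1 w4=1 clk=1 w3=1 w2=1 w6=1 w7=0 w0=1
  Δ1: clk:1→0
  (1Δ to stable)
t=8 Δ0: w1=0 w5=0 w8=1 w4=1 clk=0 w3=1 w2=1 w6=1 w7=0 w0=1
  Δ1: clk:0→1
  Δ2: w1:0→1, w6:1→0
  Δ3: w4:1→0
  Δ4: w8:1→0
  (4Δ to stable)
t=9 Δ0: w1=1 w5=0 w8=0 w4=0 clk=1 w3=1 w2=1 w6=0 w7=0 w0=1
  Δ1: clk:1→0
  (1Δ to stable)
t=10 Δ0: w1=1 w5=0 w8=0 w4=0 clk=0 w3=1 w2=1 w6=0 w7=0 w0=1
  Δ1: clk:0→1
  Δ2: w6:0→1
  Δ3: w4:0→1
  Δ4: w8:0→1
  (4Δ to stable)
t=11 Δ0: w1=1 w5=0 w8=1 w4=1 clk=1 w3=1 w2=1 w6=1 w7=0 w0=1
  Δ1: clk:1→0
  (1Δ to stable)
t=12 Δ0: w1=1 w5=0 w8=1 w4=1 clk=0 w3=1 w2=1 w6=1 w7=0 w0=1
  Δ1: clk:0→1
  Δ2: w1:1→0, w6:1→0
  Δ3: w4:1→0
  Δ4: w8:1→0
  (4Δ to stable)
t=13 Δ0: w1=0 w5=0 w8=0 w4=0 clk=1 w3=1 w2=1 w6=0 w7=0 w0=1
  Δ1: clk:1→0
  (1Δ to stable)
t=14 Δ0: w1=0 w5=0 w8=0 w4=0 clk=0 w3=1 w2=1 w6=0 w7=0 w0=1
  Δ1: clk:0→1
  Δ2: w6:0→1
  Δ3: w4:0→1
  Δ4: w8:0→1
  (4Δ to stable)

4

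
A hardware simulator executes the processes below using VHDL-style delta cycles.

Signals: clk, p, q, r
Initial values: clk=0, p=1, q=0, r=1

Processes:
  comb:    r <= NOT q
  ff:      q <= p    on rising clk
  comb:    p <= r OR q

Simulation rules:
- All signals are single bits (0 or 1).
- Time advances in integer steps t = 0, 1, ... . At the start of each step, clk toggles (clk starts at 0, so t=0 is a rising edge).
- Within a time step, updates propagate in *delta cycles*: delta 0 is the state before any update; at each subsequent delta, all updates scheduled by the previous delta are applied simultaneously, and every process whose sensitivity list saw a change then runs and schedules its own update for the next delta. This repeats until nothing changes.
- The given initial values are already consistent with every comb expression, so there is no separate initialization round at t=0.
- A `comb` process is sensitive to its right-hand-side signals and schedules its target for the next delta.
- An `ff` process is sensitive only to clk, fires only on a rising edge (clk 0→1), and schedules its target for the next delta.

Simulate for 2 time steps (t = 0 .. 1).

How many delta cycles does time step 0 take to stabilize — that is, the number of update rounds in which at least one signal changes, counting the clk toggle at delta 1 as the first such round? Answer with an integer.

3

t=0 Δ0: clk=0 p=1 q=0 r=1
  Δ1: clk:0→1
  Δ2: q:0→1
  Δ3: r:1→0
  (3Δ to stable)
t=1 Δ0: clk=1 p=1 q=1 r=0
  Δ1: clk:1→0
  (1Δ to stable)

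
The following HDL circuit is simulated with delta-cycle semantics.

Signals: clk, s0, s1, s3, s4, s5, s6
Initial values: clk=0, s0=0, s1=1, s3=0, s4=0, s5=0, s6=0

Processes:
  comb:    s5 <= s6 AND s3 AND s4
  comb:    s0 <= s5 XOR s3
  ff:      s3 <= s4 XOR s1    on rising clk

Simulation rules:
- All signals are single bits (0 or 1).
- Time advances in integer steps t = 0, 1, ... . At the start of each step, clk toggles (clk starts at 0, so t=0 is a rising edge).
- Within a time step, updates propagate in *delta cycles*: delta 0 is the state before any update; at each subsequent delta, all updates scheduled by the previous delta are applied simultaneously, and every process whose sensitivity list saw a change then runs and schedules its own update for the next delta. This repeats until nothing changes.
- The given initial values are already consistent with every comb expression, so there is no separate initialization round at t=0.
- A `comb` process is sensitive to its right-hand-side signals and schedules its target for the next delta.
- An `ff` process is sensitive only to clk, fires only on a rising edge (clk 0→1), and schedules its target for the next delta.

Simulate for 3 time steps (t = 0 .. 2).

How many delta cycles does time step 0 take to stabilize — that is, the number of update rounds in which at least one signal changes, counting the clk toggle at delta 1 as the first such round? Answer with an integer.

3

t0.Δ0 s3=0 s1=1 s0=0 s4=0 s6=0 s5=0 clk=0
t0.Δ1 s3=0 s1=1 s0=0 s4=0 s6=0 s5=0 clk=1
t0.Δ2 s3=1 s1=1 s0=0 s4=0 s6=0 s5=0 clk=1
t0.Δ3 s3=1 s1=1 s0=1 s4=0 s6=0 s5=0 clk=1
t1.Δ0 s3=1 s1=1 s0=1 s4=0 s6=0 s5=0 clk=1
t1.Δ1 s3=1 s1=1 s0=1 s4=0 s6=0 s5=0 clk=0
t2.Δ0 s3=1 s1=1 s0=1 s4=0 s6=0 s5=0 clk=0
t2.Δ1 s3=1 s1=1 s0=1 s4=0 s6=0 s5=0 clk=1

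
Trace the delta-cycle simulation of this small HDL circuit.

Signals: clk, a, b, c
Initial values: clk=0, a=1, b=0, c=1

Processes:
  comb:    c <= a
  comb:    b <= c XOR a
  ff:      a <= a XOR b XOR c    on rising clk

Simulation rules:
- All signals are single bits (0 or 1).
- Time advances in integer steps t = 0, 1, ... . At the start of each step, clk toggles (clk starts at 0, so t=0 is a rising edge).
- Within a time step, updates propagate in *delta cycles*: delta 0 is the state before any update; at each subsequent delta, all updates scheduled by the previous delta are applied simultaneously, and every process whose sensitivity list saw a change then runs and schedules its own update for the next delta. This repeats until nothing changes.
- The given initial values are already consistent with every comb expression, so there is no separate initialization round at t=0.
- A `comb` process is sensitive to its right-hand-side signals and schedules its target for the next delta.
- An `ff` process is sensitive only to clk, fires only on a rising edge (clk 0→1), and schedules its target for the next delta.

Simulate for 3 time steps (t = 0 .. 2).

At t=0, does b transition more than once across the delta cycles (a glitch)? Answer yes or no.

yes

t0.Δ0 a=1 c=1 b=0 clk=0
t0.Δ1 a=1 c=1 b=0 clk=1
t0.Δ2 a=0 c=1 b=0 clk=1
t0.Δ3 a=0 c=0 b=1 clk=1
t0.Δ4 a=0 c=0 b=0 clk=1
t1.Δ0 a=0 c=0 b=0 clk=1
t1.Δ1 a=0 c=0 b=0 clk=0
t2.Δ0 a=0 c=0 b=0 clk=0
t2.Δ1 a=0 c=0 b=0 clk=1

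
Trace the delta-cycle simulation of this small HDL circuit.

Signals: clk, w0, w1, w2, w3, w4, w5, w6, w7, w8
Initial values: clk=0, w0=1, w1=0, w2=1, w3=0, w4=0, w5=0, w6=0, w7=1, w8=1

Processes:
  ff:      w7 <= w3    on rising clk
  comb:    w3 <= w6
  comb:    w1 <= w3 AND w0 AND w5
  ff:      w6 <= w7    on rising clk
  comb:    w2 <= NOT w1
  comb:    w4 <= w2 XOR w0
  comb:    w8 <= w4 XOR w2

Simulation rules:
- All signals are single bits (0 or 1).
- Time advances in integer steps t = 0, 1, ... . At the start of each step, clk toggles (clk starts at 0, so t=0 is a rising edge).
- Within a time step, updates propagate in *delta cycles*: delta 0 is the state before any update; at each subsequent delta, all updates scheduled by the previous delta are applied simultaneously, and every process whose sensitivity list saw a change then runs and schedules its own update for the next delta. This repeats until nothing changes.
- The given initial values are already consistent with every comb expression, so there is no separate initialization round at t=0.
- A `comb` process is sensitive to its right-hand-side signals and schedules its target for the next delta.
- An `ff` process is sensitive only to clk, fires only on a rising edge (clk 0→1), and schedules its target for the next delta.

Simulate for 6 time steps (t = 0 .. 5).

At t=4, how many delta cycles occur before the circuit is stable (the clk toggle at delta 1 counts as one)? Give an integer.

t=0 Δ0: w3=0 w7=1 w2=1 w8=1 w6=0 w4=0 w0=1 w5=0 w1=0 clk=0
  Δ1: clk:0→1
  Δ2: w7:1→0, w6:0→1
  Δ3: w3:0→1
  (3Δ to stable)
t=1 Δ0: w3=1 w7=0 w2=1 w8=1 w6=1 w4=0 w0=1 w5=0 w1=0 clk=1
  Δ1: clk:1→0
  (1Δ to stable)
t=2 Δ0: w3=1 w7=0 w2=1 w8=1 w6=1 w4=0 w0=1 w5=0 w1=0 clk=0
  Δ1: clk:0→1
  Δ2: w7:0→1, w6:1→0
  Δ3: w3:1→0
  (3Δ to stable)
t=3 Δ0: w3=0 w7=1 w2=1 w8=1 w6=0 w4=0 w0=1 w5=0 w1=0 clk=1
  Δ1: clk:1→0
  (1Δ to stable)
t=4 Δ0: w3=0 w7=1 w2=1 w8=1 w6=0 w4=0 w0=1 w5=0 w1=0 clk=0
  Δ1: clk:0→1
  Δ2: w7:1→0, w6:0→1
  Δ3: w3:0→1
  (3Δ to stable)
t=5 Δ0: w3=1 w7=0 w2=1 w8=1 w6=1 w4=0 w0=1 w5=0 w1=0 clk=1
  Δ1: clk:1→0
  (1Δ to stable)

3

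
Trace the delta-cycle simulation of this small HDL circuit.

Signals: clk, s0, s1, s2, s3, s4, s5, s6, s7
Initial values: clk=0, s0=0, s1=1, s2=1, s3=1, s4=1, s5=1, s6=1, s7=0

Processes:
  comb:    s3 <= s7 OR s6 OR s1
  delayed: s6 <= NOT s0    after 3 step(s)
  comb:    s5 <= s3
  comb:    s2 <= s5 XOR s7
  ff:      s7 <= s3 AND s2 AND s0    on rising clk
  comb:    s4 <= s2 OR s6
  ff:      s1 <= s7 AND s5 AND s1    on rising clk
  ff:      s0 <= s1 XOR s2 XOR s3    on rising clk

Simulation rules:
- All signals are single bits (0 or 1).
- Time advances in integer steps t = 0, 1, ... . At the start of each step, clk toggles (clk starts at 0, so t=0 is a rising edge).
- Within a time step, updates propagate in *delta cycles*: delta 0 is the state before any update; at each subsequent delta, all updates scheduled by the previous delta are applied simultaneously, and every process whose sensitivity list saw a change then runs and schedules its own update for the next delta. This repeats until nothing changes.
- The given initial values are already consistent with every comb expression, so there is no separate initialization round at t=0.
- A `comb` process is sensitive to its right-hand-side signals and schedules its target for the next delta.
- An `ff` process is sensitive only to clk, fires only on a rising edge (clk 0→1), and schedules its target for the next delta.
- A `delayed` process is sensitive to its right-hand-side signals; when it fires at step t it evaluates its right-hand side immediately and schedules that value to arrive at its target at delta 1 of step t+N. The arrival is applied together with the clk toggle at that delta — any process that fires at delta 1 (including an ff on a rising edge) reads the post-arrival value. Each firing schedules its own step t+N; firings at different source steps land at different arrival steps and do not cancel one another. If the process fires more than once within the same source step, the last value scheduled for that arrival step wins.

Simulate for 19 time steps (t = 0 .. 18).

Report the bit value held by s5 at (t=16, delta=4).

0

t=0 Δ0: s1=1 s2=1 s7=0 s0=0 s5=1 clk=0 s4=1 s3=1 s6=1
  Δ1: clk:0→1
  Δ2: s1:1→0, s0:0→1
  (2Δ to stable)
t=1 Δ0: s1=0 s2=1 s7=0 s0=1 s5=1 clk=1 s4=1 s3=1 s6=1
  Δ1: clk:1→0
  (1Δ to stable)
t=2 Δ0: s1=0 s2=1 s7=0 s0=1 s5=1 clk=0 s4=1 s3=1 s6=1
  Δ1: clk:0→1
  Δ2: s7:0→1, s0:1→0
  Δ3: s2:1→0
  (3Δ to stable)
t=3 Δ0: s1=0 s2=0 s7=1 s0=0 s5=1 clk=1 s4=1 s3=1 s6=1
  Δ1: clk:1→0, s6:1→0
  Δ2: s4:1→0
  (2Δ to stable)
t=4 Δ0: s1=0 s2=0 s7=1 s0=0 s5=1 clk=0 s4=0 s3=1 s6=0
  Δ1: clk:0→1
  Δ2: s7:1→0, s0:0→1
  Δ3: s2:0→1, s3:1→0
  Δ4: s5:1→0, s4:0→1
  Δ5: s2:1→0
  Δ6: s4:1→0
  (6Δ to stable)
t=5 Δ0: s1=0 s2=0 s7=0 s0=1 s5=0 clk=1 s4=0 s3=0 s6=0
  Δ1: clk:1→0, s6:0→1
  Δ2: s4:0→1, s3:0→1
  Δ3: s5:0→1
  Δ4: s2:0→1
  (4Δ to stable)
t=6 Δ0: s1=0 s2=1 s7=0 s0=1 s5=1 clk=0 s4=1 s3=1 s6=1
  Δ1: clk:0→1
  Δ2: s7:0→1, s0:1→0
  Δ3: s2:1→0
  (3Δ to stable)
t=7 Δ0: s1=0 s2=0 s7=1 s0=0 s5=1 clk=1 s4=1 s3=1 s6=1
  Δ1: clk:1→0, s6:1→0
  Δ2: s4:1→0
  (2Δ to stable)
t=8 Δ0: s1=0 s2=0 s7=1 s0=0 s5=1 clk=0 s4=0 s3=1 s6=0
  Δ1: clk:0→1
  Δ2: s7:1→0, s0:0→1
  Δ3: s2:0→1, s3:1→0
  Δ4: s5:1→0, s4:0→1
  Δ5: s2:1→0
  Δ6: s4:1→0
  (6Δ to stable)
t=9 Δ0: s1=0 s2=0 s7=0 s0=1 s5=0 clk=1 s4=0 s3=0 s6=0
  Δ1: clk:1→0, s6:0→1
  Δ2: s4:0→1, s3:0→1
  Δ3: s5:0→1
  Δ4: s2:0→1
  (4Δ to stable)
t=10 Δ0: s1=0 s2=1 s7=0 s0=1 s5=1 clk=0 s4=1 s3=1 s6=1
  Δ1: clk:0→1
  Δ2: s7:0→1, s0:1→0
  Δ3: s2:1→0
  (3Δ to stable)
t=11 Δ0: s1=0 s2=0 s7=1 s0=0 s5=1 clk=1 s4=1 s3=1 s6=1
  Δ1: clk:1→0, s6:1→0
  Δ2: s4:1→0
  (2Δ to stable)
t=12 Δ0: s1=0 s2=0 s7=1 s0=0 s5=1 clk=0 s4=0 s3=1 s6=0
  Δ1: clk:0→1
  Δ2: s7:1→0, s0:0→1
  Δ3: s2:0→1, s3:1→0
  Δ4: s5:1→0, s4:0→1
  Δ5: s2:1→0
  Δ6: s4:1→0
  (6Δ to stable)
t=13 Δ0: s1=0 s2=0 s7=0 s0=1 s5=0 clk=1 s4=0 s3=0 s6=0
  Δ1: clk:1→0, s6:0→1
  Δ2: s4:0→1, s3:0→1
  Δ3: s5:0→1
  Δ4: s2:0→1
  (4Δ to stable)
t=14 Δ0: s1=0 s2=1 s7=0 s0=1 s5=1 clk=0 s4=1 s3=1 s6=1
  Δ1: clk:0→1
  Δ2: s7:0→1, s0:1→0
  Δ3: s2:1→0
  (3Δ to stable)
t=15 Δ0: s1=0 s2=0 s7=1 s0=0 s5=1 clk=1 s4=1 s3=1 s6=1
  Δ1: clk:1→0, s6:1→0
  Δ2: s4:1→0
  (2Δ to stable)
t=16 Δ0: s1=0 s2=0 s7=1 s0=0 s5=1 clk=0 s4=0 s3=1 s6=0
  Δ1: clk:0→1
  Δ2: s7:1→0, s0:0→1
  Δ3: s2:0→1, s3:1→0
  Δ4: s5:1→0, s4:0→1
  Δ5: s2:1→0
  Δ6: s4:1→0
  (6Δ to stable)
t=17 Δ0: s1=0 s2=0 s7=0 s0=1 s5=0 clk=1 s4=0 s3=0 s6=0
  Δ1: clk:1→0, s6:0→1
  Δ2: s4:0→1, s3:0→1
  Δ3: s5:0→1
  Δ4: s2:0→1
  (4Δ to stable)
t=18 Δ0: s1=0 s2=1 s7=0 s0=1 s5=1 clk=0 s4=1 s3=1 s6=1
  Δ1: clk:0→1
  Δ2: s7:0→1, s0:1→0
  Δ3: s2:1→0
  (3Δ to stable)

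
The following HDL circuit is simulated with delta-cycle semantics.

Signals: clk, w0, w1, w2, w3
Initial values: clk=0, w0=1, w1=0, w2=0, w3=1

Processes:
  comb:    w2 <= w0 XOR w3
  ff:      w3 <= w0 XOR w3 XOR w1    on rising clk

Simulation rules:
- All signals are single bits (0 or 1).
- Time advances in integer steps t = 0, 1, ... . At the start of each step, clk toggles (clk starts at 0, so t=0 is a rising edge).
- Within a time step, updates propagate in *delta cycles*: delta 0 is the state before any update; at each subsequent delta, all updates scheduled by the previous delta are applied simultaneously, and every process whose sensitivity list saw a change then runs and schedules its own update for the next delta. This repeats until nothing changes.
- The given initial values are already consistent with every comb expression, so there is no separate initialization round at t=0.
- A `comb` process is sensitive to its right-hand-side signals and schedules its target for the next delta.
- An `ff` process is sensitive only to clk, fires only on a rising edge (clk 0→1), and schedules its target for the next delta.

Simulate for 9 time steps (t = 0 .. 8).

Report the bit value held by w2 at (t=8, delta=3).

1

t=0 Δ0: w3=1 w1=0 w2=0 w0=1 clk=0
  Δ1: clk:0→1
  Δ2: w3:1→0
  Δ3: w2:0→1
  (3Δ to stable)
t=1 Δ0: w3=0 w1=0 w2=1 w0=1 clk=1
  Δ1: clk:1→0
  (1Δ to stable)
t=2 Δ0: w3=0 w1=0 w2=1 w0=1 clk=0
  Δ1: clk:0→1
  Δ2: w3:0→1
  Δ3: w2:1→0
  (3Δ to stable)
t=3 Δ0: w3=1 w1=0 w2=0 w0=1 clk=1
  Δ1: clk:1→0
  (1Δ to stable)
t=4 Δ0: w3=1 w1=0 w2=0 w0=1 clk=0
  Δ1: clk:0→1
  Δ2: w3:1→0
  Δ3: w2:0→1
  (3Δ to stable)
t=5 Δ0: w3=0 w1=0 w2=1 w0=1 clk=1
  Δ1: clk:1→0
  (1Δ to stable)
t=6 Δ0: w3=0 w1=0 w2=1 w0=1 clk=0
  Δ1: clk:0→1
  Δ2: w3:0→1
  Δ3: w2:1→0
  (3Δ to stable)
t=7 Δ0: w3=1 w1=0 w2=0 w0=1 clk=1
  Δ1: clk:1→0
  (1Δ to stable)
t=8 Δ0: w3=1 w1=0 w2=0 w0=1 clk=0
  Δ1: clk:0→1
  Δ2: w3:1→0
  Δ3: w2:0→1
  (3Δ to stable)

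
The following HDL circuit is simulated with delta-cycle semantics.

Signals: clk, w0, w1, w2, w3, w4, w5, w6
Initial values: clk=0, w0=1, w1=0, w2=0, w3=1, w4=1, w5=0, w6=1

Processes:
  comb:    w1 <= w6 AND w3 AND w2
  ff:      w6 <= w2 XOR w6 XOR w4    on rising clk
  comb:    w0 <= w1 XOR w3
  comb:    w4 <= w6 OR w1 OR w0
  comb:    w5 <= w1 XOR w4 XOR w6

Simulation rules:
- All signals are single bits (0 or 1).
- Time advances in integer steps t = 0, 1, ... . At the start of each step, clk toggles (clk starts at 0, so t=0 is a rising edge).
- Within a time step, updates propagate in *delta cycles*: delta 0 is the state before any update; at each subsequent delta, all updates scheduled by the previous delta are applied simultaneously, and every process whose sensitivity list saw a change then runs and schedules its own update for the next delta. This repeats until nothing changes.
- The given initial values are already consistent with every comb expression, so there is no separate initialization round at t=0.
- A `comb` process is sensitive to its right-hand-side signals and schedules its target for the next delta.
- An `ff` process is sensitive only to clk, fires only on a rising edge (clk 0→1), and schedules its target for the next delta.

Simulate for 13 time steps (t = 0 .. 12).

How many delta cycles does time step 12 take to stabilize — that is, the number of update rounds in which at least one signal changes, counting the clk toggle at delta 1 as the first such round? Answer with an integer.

3

t0.Δ0 clk=0 w6=1 w3=1 w0=1 w1=0 w4=1 w5=0 w2=0
t0.Δ1 clk=1 w6=1 w3=1 w0=1 w1=0 w4=1 w5=0 w2=0
t0.Δ2 clk=1 w6=0 w3=1 w0=1 w1=0 w4=1 w5=0 w2=0
t0.Δ3 clk=1 w6=0 w3=1 w0=1 w1=0 w4=1 w5=1 w2=0
t1.Δ0 clk=1 w6=0 w3=1 w0=1 w1=0 w4=1 w5=1 w2=0
t1.Δ1 clk=0 w6=0 w3=1 w0=1 w1=0 w4=1 w5=1 w2=0
t2.Δ0 clk=0 w6=0 w3=1 w0=1 w1=0 w4=1 w5=1 w2=0
t2.Δ1 clk=1 w6=0 w3=1 w0=1 w1=0 w4=1 w5=1 w2=0
t2.Δ2 clk=1 w6=1 w3=1 w0=1 w1=0 w4=1 w5=1 w2=0
t2.Δ3 clk=1 w6=1 w3=1 w0=1 w1=0 w4=1 w5=0 w2=0
t3.Δ0 clk=1 w6=1 w3=1 w0=1 w1=0 w4=1 w5=0 w2=0
t3.Δ1 clk=0 w6=1 w3=1 w0=1 w1=0 w4=1 w5=0 w2=0
t4.Δ0 clk=0 w6=1 w3=1 w0=1 w1=0 w4=1 w5=0 w2=0
t4.Δ1 clk=1 w6=1 w3=1 w0=1 w1=0 w4=1 w5=0 w2=0
t4.Δ2 clk=1 w6=0 w3=1 w0=1 w1=0 w4=1 w5=0 w2=0
t4.Δ3 clk=1 w6=0 w3=1 w0=1 w1=0 w4=1 w5=1 w2=0
t5.Δ0 clk=1 w6=0 w3=1 w0=1 w1=0 w4=1 w5=1 w2=0
t5.Δ1 clk=0 w6=0 w3=1 w0=1 w1=0 w4=1 w5=1 w2=0
t6.Δ0 clk=0 w6=0 w3=1 w0=1 w1=0 w4=1 w5=1 w2=0
t6.Δ1 clk=1 w6=0 w3=1 w0=1 w1=0 w4=1 w5=1 w2=0
t6.Δ2 clk=1 w6=1 w3=1 w0=1 w1=0 w4=1 w5=1 w2=0
t6.Δ3 clk=1 w6=1 w3=1 w0=1 w1=0 w4=1 w5=0 w2=0
t7.Δ0 clk=1 w6=1 w3=1 w0=1 w1=0 w4=1 w5=0 w2=0
t7.Δ1 clk=0 w6=1 w3=1 w0=1 w1=0 w4=1 w5=0 w2=0
t8.Δ0 clk=0 w6=1 w3=1 w0=1 w1=0 w4=1 w5=0 w2=0
t8.Δ1 clk=1 w6=1 w3=1 w0=1 w1=0 w4=1 w5=0 w2=0
t8.Δ2 clk=1 w6=0 w3=1 w0=1 w1=0 w4=1 w5=0 w2=0
t8.Δ3 clk=1 w6=0 w3=1 w0=1 w1=0 w4=1 w5=1 w2=0
t9.Δ0 clk=1 w6=0 w3=1 w0=1 w1=0 w4=1 w5=1 w2=0
t9.Δ1 clk=0 w6=0 w3=1 w0=1 w1=0 w4=1 w5=1 w2=0
t10.Δ0 clk=0 w6=0 w3=1 w0=1 w1=0 w4=1 w5=1 w2=0
t10.Δ1 clk=1 w6=0 w3=1 w0=1 w1=0 w4=1 w5=1 w2=0
t10.Δ2 clk=1 w6=1 w3=1 w0=1 w1=0 w4=1 w5=1 w2=0
t10.Δ3 clk=1 w6=1 w3=1 w0=1 w1=0 w4=1 w5=0 w2=0
t11.Δ0 clk=1 w6=1 w3=1 w0=1 w1=0 w4=1 w5=0 w2=0
t11.Δ1 clk=0 w6=1 w3=1 w0=1 w1=0 w4=1 w5=0 w2=0
t12.Δ0 clk=0 w6=1 w3=1 w0=1 w1=0 w4=1 w5=0 w2=0
t12.Δ1 clk=1 w6=1 w3=1 w0=1 w1=0 w4=1 w5=0 w2=0
t12.Δ2 clk=1 w6=0 w3=1 w0=1 w1=0 w4=1 w5=0 w2=0
t12.Δ3 clk=1 w6=0 w3=1 w0=1 w1=0 w4=1 w5=1 w2=0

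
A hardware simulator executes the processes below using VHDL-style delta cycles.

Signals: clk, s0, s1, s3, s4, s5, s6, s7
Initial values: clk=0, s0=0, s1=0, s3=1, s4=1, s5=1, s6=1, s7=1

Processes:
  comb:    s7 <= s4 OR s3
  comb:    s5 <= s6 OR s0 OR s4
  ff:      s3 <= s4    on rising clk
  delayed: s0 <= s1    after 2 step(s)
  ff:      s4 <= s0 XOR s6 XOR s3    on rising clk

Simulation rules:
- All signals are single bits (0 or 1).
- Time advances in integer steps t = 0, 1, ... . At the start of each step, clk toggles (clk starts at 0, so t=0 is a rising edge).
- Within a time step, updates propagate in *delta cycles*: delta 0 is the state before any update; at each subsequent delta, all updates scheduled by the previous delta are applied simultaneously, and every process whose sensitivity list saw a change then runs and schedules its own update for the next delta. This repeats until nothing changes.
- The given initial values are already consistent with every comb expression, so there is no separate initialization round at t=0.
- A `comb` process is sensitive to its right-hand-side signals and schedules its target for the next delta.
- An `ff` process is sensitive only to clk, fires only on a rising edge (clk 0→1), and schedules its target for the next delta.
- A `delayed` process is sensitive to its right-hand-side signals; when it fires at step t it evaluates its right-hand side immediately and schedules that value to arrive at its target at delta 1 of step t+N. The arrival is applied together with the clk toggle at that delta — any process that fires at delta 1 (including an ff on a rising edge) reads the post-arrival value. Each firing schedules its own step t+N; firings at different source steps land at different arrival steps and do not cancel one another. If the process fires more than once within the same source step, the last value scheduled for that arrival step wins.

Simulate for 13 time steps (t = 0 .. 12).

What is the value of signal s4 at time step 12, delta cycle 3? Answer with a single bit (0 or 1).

t0.Δ0 s3=1 clk=0 s5=1 s1=0 s0=0 s7=1 s6=1 s4=1
t0.Δ1 s3=1 clk=1 s5=1 s1=0 s0=0 s7=1 s6=1 s4=1
t0.Δ2 s3=1 clk=1 s5=1 s1=0 s0=0 s7=1 s6=1 s4=0
t1.Δ0 s3=1 clk=1 s5=1 s1=0 s0=0 s7=1 s6=1 s4=0
t1.Δ1 s3=1 clk=0 s5=1 s1=0 s0=0 s7=1 s6=1 s4=0
t2.Δ0 s3=1 clk=0 s5=1 s1=0 s0=0 s7=1 s6=1 s4=0
t2.Δ1 s3=1 clk=1 s5=1 s1=0 s0=0 s7=1 s6=1 s4=0
t2.Δ2 s3=0 clk=1 s5=1 s1=0 s0=0 s7=1 s6=1 s4=0
t2.Δ3 s3=0 clk=1 s5=1 s1=0 s0=0 s7=0 s6=1 s4=0
t3.Δ0 s3=0 clk=1 s5=1 s1=0 s0=0 s7=0 s6=1 s4=0
t3.Δ1 s3=0 clk=0 s5=1 s1=0 s0=0 s7=0 s6=1 s4=0
t4.Δ0 s3=0 clk=0 s5=1 s1=0 s0=0 s7=0 s6=1 s4=0
t4.Δ1 s3=0 clk=1 s5=1 s1=0 s0=0 s7=0 s6=1 s4=0
t4.Δ2 s3=0 clk=1 s5=1 s1=0 s0=0 s7=0 s6=1 s4=1
t4.Δ3 s3=0 clk=1 s5=1 s1=0 s0=0 s7=1 s6=1 s4=1
t5.Δ0 s3=0 clk=1 s5=1 s1=0 s0=0 s7=1 s6=1 s4=1
t5.Δ1 s3=0 clk=0 s5=1 s1=0 s0=0 s7=1 s6=1 s4=1
t6.Δ0 s3=0 clk=0 s5=1 s1=0 s0=0 s7=1 s6=1 s4=1
t6.Δ1 s3=0 clk=1 s5=1 s1=0 s0=0 s7=1 s6=1 s4=1
t6.Δ2 s3=1 clk=1 s5=1 s1=0 s0=0 s7=1 s6=1 s4=1
t7.Δ0 s3=1 clk=1 s5=1 s1=0 s0=0 s7=1 s6=1 s4=1
t7.Δ1 s3=1 clk=0 s5=1 s1=0 s0=0 s7=1 s6=1 s4=1
t8.Δ0 s3=1 clk=0 s5=1 s1=0 s0=0 s7=1 s6=1 s4=1
t8.Δ1 s3=1 clk=1 s5=1 s1=0 s0=0 s7=1 s6=1 s4=1
t8.Δ2 s3=1 clk=1 s5=1 s1=0 s0=0 s7=1 s6=1 s4=0
t9.Δ0 s3=1 clk=1 s5=1 s1=0 s0=0 s7=1 s6=1 s4=0
t9.Δ1 s3=1 clk=0 s5=1 s1=0 s0=0 s7=1 s6=1 s4=0
t10.Δ0 s3=1 clk=0 s5=1 s1=0 s0=0 s7=1 s6=1 s4=0
t10.Δ1 s3=1 clk=1 s5=1 s1=0 s0=0 s7=1 s6=1 s4=0
t10.Δ2 s3=0 clk=1 s5=1 s1=0 s0=0 s7=1 s6=1 s4=0
t10.Δ3 s3=0 clk=1 s5=1 s1=0 s0=0 s7=0 s6=1 s4=0
t11.Δ0 s3=0 clk=1 s5=1 s1=0 s0=0 s7=0 s6=1 s4=0
t11.Δ1 s3=0 clk=0 s5=1 s1=0 s0=0 s7=0 s6=1 s4=0
t12.Δ0 s3=0 clk=0 s5=1 s1=0 s0=0 s7=0 s6=1 s4=0
t12.Δ1 s3=0 clk=1 s5=1 s1=0 s0=0 s7=0 s6=1 s4=0
t12.Δ2 s3=0 clk=1 s5=1 s1=0 s0=0 s7=0 s6=1 s4=1
t12.Δ3 s3=0 clk=1 s5=1 s1=0 s0=0 s7=1 s6=1 s4=1

1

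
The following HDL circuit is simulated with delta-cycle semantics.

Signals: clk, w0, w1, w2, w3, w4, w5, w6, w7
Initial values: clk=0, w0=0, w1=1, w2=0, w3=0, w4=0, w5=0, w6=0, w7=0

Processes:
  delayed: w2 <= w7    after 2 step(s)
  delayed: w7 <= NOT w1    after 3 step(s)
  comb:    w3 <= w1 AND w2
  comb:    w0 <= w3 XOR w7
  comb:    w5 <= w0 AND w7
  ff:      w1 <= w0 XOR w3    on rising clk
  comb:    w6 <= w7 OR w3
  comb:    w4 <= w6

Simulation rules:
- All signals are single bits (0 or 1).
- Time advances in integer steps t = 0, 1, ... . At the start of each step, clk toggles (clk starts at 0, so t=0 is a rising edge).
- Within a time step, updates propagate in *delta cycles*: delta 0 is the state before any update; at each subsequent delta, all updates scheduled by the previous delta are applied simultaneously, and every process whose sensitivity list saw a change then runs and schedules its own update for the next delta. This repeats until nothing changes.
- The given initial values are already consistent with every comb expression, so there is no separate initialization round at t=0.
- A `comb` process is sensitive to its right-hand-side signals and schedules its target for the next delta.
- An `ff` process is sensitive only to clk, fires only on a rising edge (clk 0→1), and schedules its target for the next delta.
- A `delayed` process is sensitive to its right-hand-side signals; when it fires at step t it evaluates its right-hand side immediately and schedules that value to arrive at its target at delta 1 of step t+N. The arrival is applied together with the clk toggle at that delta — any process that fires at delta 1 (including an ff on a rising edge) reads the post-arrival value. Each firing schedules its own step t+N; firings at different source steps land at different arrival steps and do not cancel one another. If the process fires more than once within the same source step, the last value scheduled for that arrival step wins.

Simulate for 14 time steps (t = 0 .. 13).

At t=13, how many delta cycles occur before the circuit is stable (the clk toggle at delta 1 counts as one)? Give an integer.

4

t=0 Δ0: w7=0 clk=0 w2=0 w4=0 w0=0 w5=0 w6=0 w3=0 w1=1
  Δ1: clk:0→1
  Δ2: w1:1→0
  (2Δ to stable)
t=1 Δ0: w7=0 clk=1 w2=0 w4=0 w0=0 w5=0 w6=0 w3=0 w1=0
  Δ1: clk:1→0
  (1Δ to stable)
t=2 Δ0: w7=0 clk=0 w2=0 w4=0 w0=0 w5=0 w6=0 w3=0 w1=0
  Δ1: clk:0→1
  (1Δ to stable)
t=3 Δ0: w7=0 clk=1 w2=0 w4=0 w0=0 w5=0 w6=0 w3=0 w1=0
  Δ1: w7:0→1, clk:1→0
  Δ2: w0:0→1, w6:0→1
  Δ3: w4:0→1, w5:0→1
  (3Δ to stable)
t=4 Δ0: w7=1 clk=0 w2=0 w4=1 w0=1 w5=1 w6=1 w3=0 w1=0
  Δ1: clk:0→1
  Δ2: w1:0→1
  (2Δ to stable)
t=5 Δ0: w7=1 clk=1 w2=0 w4=1 w0=1 w5=1 w6=1 w3=0 w1=1
  Δ1: clk:1→0, w2:0→1
  Δ2: w3:0→1
  Δ3: w0:1→0
  Δ4: w5:1→0
  (4Δ to stable)
t=6 Δ0: w7=1 clk=0 w2=1 w4=1 w0=0 w5=0 w6=1 w3=1 w1=1
  Δ1: clk:0→1
  (1Δ to stable)
t=7 Δ0: w7=1 clk=1 w2=1 w4=1 w0=0 w5=0 w6=1 w3=1 w1=1
  Δ1: w7:1→0, clk:1→0
  Δ2: w0:0→1
  (2Δ to stable)
t=8 Δ0: w7=0 clk=0 w2=1 w4=1 w0=1 w5=0 w6=1 w3=1 w1=1
  Δ1: clk:0→1
  Δ2: w1:1→0
  Δ3: w3:1→0
  Δ4: w0:1→0, w6:1→0
  Δ5: w4:1→0
  (5Δ to stable)
t=9 Δ0: w7=0 clk=1 w2=1 w4=0 w0=0 w5=0 w6=0 w3=0 w1=0
  Δ1: clk:1→0, w2:1→0
  (1Δ to stable)
t=10 Δ0: w7=0 clk=0 w2=0 w4=0 w0=0 w5=0 w6=0 w3=0 w1=0
  Δ1: clk:0→1
  (1Δ to stable)
t=11 Δ0: w7=0 clk=1 w2=0 w4=0 w0=0 w5=0 w6=0 w3=0 w1=0
  Δ1: w7:0→1, clk:1→0
  Δ2: w0:0→1, w6:0→1
  Δ3: w4:0→1, w5:0→1
  (3Δ to stable)
t=12 Δ0: w7=1 clk=0 w2=0 w4=1 w0=1 w5=1 w6=1 w3=0 w1=0
  Δ1: clk:0→1
  Δ2: w1:0→1
  (2Δ to stable)
t=13 Δ0: w7=1 clk=1 w2=0 w4=1 w0=1 w5=1 w6=1 w3=0 w1=1
  Δ1: clk:1→0, w2:0→1
  Δ2: w3:0→1
  Δ3: w0:1→0
  Δ4: w5:1→0
  (4Δ to stable)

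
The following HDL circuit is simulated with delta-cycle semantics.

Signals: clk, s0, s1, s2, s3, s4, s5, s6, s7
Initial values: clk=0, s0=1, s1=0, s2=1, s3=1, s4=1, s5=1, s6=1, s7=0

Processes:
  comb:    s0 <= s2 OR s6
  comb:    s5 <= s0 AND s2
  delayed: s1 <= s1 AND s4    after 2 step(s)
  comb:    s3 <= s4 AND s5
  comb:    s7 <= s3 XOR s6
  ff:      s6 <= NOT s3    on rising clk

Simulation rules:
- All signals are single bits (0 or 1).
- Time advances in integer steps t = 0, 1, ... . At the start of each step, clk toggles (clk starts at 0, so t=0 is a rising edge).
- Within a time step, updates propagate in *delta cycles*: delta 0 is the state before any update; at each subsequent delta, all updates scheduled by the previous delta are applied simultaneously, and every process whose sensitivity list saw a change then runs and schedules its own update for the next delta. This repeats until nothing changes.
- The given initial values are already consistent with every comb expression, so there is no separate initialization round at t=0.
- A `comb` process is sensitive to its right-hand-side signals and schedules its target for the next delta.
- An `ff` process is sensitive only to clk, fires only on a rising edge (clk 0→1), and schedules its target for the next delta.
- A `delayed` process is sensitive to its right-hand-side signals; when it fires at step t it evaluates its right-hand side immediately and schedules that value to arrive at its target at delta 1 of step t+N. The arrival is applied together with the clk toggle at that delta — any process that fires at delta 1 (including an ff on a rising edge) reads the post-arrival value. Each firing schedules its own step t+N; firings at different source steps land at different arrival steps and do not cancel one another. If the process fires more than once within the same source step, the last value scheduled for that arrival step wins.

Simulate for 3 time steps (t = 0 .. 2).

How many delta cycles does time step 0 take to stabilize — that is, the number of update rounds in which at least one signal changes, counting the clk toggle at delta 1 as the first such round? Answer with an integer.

t=0 Δ0: clk=0 s1=0 s0=1 s7=0 s3=1 s4=1 s5=1 s6=1 s2=1
  Δ1: clk:0→1
  Δ2: s6:1→0
  Δ3: s7:0→1
  (3Δ to stable)
t=1 Δ0: clk=1 s1=0 s0=1 s7=1 s3=1 s4=1 s5=1 s6=0 s2=1
  Δ1: clk:1→0
  (1Δ to stable)
t=2 Δ0: clk=0 s1=0 s0=1 s7=1 s3=1 s4=1 s5=1 s6=0 s2=1
  Δ1: clk:0→1
  (1Δ to stable)

3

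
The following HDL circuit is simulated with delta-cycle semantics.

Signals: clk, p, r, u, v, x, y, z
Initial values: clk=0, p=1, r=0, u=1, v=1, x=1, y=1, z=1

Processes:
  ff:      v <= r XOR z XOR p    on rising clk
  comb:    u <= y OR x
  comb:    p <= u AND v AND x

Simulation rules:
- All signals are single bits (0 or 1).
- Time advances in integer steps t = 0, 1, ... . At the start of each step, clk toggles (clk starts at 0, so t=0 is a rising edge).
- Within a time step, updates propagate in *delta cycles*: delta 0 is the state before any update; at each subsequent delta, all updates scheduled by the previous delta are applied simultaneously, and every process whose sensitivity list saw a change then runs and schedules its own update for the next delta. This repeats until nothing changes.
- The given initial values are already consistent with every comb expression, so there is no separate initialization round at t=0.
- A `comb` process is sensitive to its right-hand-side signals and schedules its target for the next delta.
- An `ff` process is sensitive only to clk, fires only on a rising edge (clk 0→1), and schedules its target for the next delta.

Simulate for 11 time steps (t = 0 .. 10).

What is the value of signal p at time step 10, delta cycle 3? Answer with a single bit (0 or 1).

t=0 Δ0: r=0 v=1 y=1 x=1 z=1 p=1 clk=0 u=1
  Δ1: clk:0→1
  Δ2: v:1→0
  Δ3: p:1→0
  (3Δ to stable)
t=1 Δ0: r=0 v=0 y=1 x=1 z=1 p=0 clk=1 u=1
  Δ1: clk:1→0
  (1Δ to stable)
t=2 Δ0: r=0 v=0 y=1 x=1 z=1 p=0 clk=0 u=1
  Δ1: clk:0→1
  Δ2: v:0→1
  Δ3: p:0→1
  (3Δ to stable)
t=3 Δ0: r=0 v=1 y=1 x=1 z=1 p=1 clk=1 u=1
  Δ1: clk:1→0
  (1Δ to stable)
t=4 Δ0: r=0 v=1 y=1 x=1 z=1 p=1 clk=0 u=1
  Δ1: clk:0→1
  Δ2: v:1→0
  Δ3: p:1→0
  (3Δ to stable)
t=5 Δ0: r=0 v=0 y=1 x=1 z=1 p=0 clk=1 u=1
  Δ1: clk:1→0
  (1Δ to stable)
t=6 Δ0: r=0 v=0 y=1 x=1 z=1 p=0 clk=0 u=1
  Δ1: clk:0→1
  Δ2: v:0→1
  Δ3: p:0→1
  (3Δ to stable)
t=7 Δ0: r=0 v=1 y=1 x=1 z=1 p=1 clk=1 u=1
  Δ1: clk:1→0
  (1Δ to stable)
t=8 Δ0: r=0 v=1 y=1 x=1 z=1 p=1 clk=0 u=1
  Δ1: clk:0→1
  Δ2: v:1→0
  Δ3: p:1→0
  (3Δ to stable)
t=9 Δ0: r=0 v=0 y=1 x=1 z=1 p=0 clk=1 u=1
  Δ1: clk:1→0
  (1Δ to stable)
t=10 Δ0: r=0 v=0 y=1 x=1 z=1 p=0 clk=0 u=1
  Δ1: clk:0→1
  Δ2: v:0→1
  Δ3: p:0→1
  (3Δ to stable)

1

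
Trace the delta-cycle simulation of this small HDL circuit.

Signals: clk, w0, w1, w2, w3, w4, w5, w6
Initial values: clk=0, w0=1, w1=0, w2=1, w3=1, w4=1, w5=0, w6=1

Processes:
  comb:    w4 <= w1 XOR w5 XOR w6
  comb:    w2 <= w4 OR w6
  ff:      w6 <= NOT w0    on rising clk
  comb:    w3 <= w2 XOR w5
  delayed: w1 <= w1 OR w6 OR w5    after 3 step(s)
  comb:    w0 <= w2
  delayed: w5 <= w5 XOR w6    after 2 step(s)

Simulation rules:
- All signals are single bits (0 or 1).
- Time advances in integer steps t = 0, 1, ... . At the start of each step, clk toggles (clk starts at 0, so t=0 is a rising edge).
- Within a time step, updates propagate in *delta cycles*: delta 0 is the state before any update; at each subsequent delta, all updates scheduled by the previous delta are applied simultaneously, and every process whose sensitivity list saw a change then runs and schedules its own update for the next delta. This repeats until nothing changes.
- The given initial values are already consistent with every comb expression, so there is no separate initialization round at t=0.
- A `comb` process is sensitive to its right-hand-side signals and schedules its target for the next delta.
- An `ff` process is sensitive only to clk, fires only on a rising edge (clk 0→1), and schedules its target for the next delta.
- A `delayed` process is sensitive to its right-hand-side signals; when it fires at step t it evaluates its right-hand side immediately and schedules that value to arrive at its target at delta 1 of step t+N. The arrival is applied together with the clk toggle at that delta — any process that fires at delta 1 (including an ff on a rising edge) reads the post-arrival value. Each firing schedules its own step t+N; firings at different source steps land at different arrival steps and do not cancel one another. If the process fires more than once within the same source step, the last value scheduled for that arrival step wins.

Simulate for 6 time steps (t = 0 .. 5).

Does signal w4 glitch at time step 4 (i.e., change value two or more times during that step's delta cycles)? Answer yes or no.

[bits: w5,clk,w0,w2,w3,w6,w4,w1]
t=0: Δ0=00111110 Δ1=01111110 Δ2=01111010 Δ3=01111000 Δ4=01101000 Δ5=01000000 | 5Δ
t=1: Δ0=01000000 Δ1=00000000 | 1Δ
t=2: Δ0=00000000 Δ1=01000000 Δ2=01000100 Δ3=01010110 Δ4=01111110 | 4Δ
t=3: Δ0=01111110 Δ1=00111110 | 1Δ
t=4: Δ0=00111110 Δ1=11111110 Δ2=11110000 Δ3=11100010 Δ4=11011010 Δ5=11110010 | 5Δ
t=5: Δ0=11110010 Δ1=10110011 Δ2=10110001 Δ3=10100001 Δ4=10001001 | 4Δ

yes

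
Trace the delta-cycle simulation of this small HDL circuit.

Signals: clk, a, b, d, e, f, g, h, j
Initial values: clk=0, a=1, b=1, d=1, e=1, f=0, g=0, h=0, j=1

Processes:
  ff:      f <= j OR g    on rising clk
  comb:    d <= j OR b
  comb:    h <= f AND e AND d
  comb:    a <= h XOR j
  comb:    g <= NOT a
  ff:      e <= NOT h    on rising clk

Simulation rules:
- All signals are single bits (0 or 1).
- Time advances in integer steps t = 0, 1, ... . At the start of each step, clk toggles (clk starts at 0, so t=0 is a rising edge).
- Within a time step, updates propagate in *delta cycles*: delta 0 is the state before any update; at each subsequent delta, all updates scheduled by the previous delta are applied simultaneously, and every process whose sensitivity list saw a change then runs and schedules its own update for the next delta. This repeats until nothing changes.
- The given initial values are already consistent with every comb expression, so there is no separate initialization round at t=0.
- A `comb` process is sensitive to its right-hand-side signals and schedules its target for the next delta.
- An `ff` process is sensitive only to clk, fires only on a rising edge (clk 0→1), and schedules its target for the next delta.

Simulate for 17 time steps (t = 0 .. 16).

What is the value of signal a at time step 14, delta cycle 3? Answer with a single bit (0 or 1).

t0.Δ0 h=0 d=1 e=1 g=0 j=1 clk=0 a=1 b=1 f=0
t0.Δ1 h=0 d=1 e=1 g=0 j=1 clk=1 a=1 b=1 f=0
t0.Δ2 h=0 d=1 e=1 g=0 j=1 clk=1 a=1 b=1 f=1
t0.Δ3 h=1 d=1 e=1 g=0 j=1 clk=1 a=1 b=1 f=1
t0.Δ4 h=1 d=1 e=1 g=0 j=1 clk=1 a=0 b=1 f=1
t0.Δ5 h=1 d=1 e=1 g=1 j=1 clk=1 a=0 b=1 f=1
t1.Δ0 h=1 d=1 e=1 g=1 j=1 clk=1 a=0 b=1 f=1
t1.Δ1 h=1 d=1 e=1 g=1 j=1 clk=0 a=0 b=1 f=1
t2.Δ0 h=1 d=1 e=1 g=1 j=1 clk=0 a=0 b=1 f=1
t2.Δ1 h=1 d=1 e=1 g=1 j=1 clk=1 a=0 b=1 f=1
t2.Δ2 h=1 d=1 e=0 g=1 j=1 clk=1 a=0 b=1 f=1
t2.Δ3 h=0 d=1 e=0 g=1 j=1 clk=1 a=0 b=1 f=1
t2.Δ4 h=0 d=1 e=0 g=1 j=1 clk=1 a=1 b=1 f=1
t2.Δ5 h=0 d=1 e=0 g=0 j=1 clk=1 a=1 b=1 f=1
t3.Δ0 h=0 d=1 e=0 g=0 j=1 clk=1 a=1 b=1 f=1
t3.Δ1 h=0 d=1 e=0 g=0 j=1 clk=0 a=1 b=1 f=1
t4.Δ0 h=0 d=1 e=0 g=0 j=1 clk=0 a=1 b=1 f=1
t4.Δ1 h=0 d=1 e=0 g=0 j=1 clk=1 a=1 b=1 f=1
t4.Δ2 h=0 d=1 e=1 g=0 j=1 clk=1 a=1 b=1 f=1
t4.Δ3 h=1 d=1 e=1 g=0 j=1 clk=1 a=1 b=1 f=1
t4.Δ4 h=1 d=1 e=1 g=0 j=1 clk=1 a=0 b=1 f=1
t4.Δ5 h=1 d=1 e=1 g=1 j=1 clk=1 a=0 b=1 f=1
t5.Δ0 h=1 d=1 e=1 g=1 j=1 clk=1 a=0 b=1 f=1
t5.Δ1 h=1 d=1 e=1 g=1 j=1 clk=0 a=0 b=1 f=1
t6.Δ0 h=1 d=1 e=1 g=1 j=1 clk=0 a=0 b=1 f=1
t6.Δ1 h=1 d=1 e=1 g=1 j=1 clk=1 a=0 b=1 f=1
t6.Δ2 h=1 d=1 e=0 g=1 j=1 clk=1 a=0 b=1 f=1
t6.Δ3 h=0 d=1 e=0 g=1 j=1 clk=1 a=0 b=1 f=1
t6.Δ4 h=0 d=1 e=0 g=1 j=1 clk=1 a=1 b=1 f=1
t6.Δ5 h=0 d=1 e=0 g=0 j=1 clk=1 a=1 b=1 f=1
t7.Δ0 h=0 d=1 e=0 g=0 j=1 clk=1 a=1 b=1 f=1
t7.Δ1 h=0 d=1 e=0 g=0 j=1 clk=0 a=1 b=1 f=1
t8.Δ0 h=0 d=1 e=0 g=0 j=1 clk=0 a=1 b=1 f=1
t8.Δ1 h=0 d=1 e=0 g=0 j=1 clk=1 a=1 b=1 f=1
t8.Δ2 h=0 d=1 e=1 g=0 j=1 clk=1 a=1 b=1 f=1
t8.Δ3 h=1 d=1 e=1 g=0 j=1 clk=1 a=1 b=1 f=1
t8.Δ4 h=1 d=1 e=1 g=0 j=1 clk=1 a=0 b=1 f=1
t8.Δ5 h=1 d=1 e=1 g=1 j=1 clk=1 a=0 b=1 f=1
t9.Δ0 h=1 d=1 e=1 g=1 j=1 clk=1 a=0 b=1 f=1
t9.Δ1 h=1 d=1 e=1 g=1 j=1 clk=0 a=0 b=1 f=1
t10.Δ0 h=1 d=1 e=1 g=1 j=1 clk=0 a=0 b=1 f=1
t10.Δ1 h=1 d=1 e=1 g=1 j=1 clk=1 a=0 b=1 f=1
t10.Δ2 h=1 d=1 e=0 g=1 j=1 clk=1 a=0 b=1 f=1
t10.Δ3 h=0 d=1 e=0 g=1 j=1 clk=1 a=0 b=1 f=1
t10.Δ4 h=0 d=1 e=0 g=1 j=1 clk=1 a=1 b=1 f=1
t10.Δ5 h=0 d=1 e=0 g=0 j=1 clk=1 a=1 b=1 f=1
t11.Δ0 h=0 d=1 e=0 g=0 j=1 clk=1 a=1 b=1 f=1
t11.Δ1 h=0 d=1 e=0 g=0 j=1 clk=0 a=1 b=1 f=1
t12.Δ0 h=0 d=1 e=0 g=0 j=1 clk=0 a=1 b=1 f=1
t12.Δ1 h=0 d=1 e=0 g=0 j=1 clk=1 a=1 b=1 f=1
t12.Δ2 h=0 d=1 e=1 g=0 j=1 clk=1 a=1 b=1 f=1
t12.Δ3 h=1 d=1 e=1 g=0 j=1 clk=1 a=1 b=1 f=1
t12.Δ4 h=1 d=1 e=1 g=0 j=1 clk=1 a=0 b=1 f=1
t12.Δ5 h=1 d=1 e=1 g=1 j=1 clk=1 a=0 b=1 f=1
t13.Δ0 h=1 d=1 e=1 g=1 j=1 clk=1 a=0 b=1 f=1
t13.Δ1 h=1 d=1 e=1 g=1 j=1 clk=0 a=0 b=1 f=1
t14.Δ0 h=1 d=1 e=1 g=1 j=1 clk=0 a=0 b=1 f=1
t14.Δ1 h=1 d=1 e=1 g=1 j=1 clk=1 a=0 b=1 f=1
t14.Δ2 h=1 d=1 e=0 g=1 j=1 clk=1 a=0 b=1 f=1
t14.Δ3 h=0 d=1 e=0 g=1 j=1 clk=1 a=0 b=1 f=1
t14.Δ4 h=0 d=1 e=0 g=1 j=1 clk=1 a=1 b=1 f=1
t14.Δ5 h=0 d=1 e=0 g=0 j=1 clk=1 a=1 b=1 f=1
t15.Δ0 h=0 d=1 e=0 g=0 j=1 clk=1 a=1 b=1 f=1
t15.Δ1 h=0 d=1 e=0 g=0 j=1 clk=0 a=1 b=1 f=1
t16.Δ0 h=0 d=1 e=0 g=0 j=1 clk=0 a=1 b=1 f=1
t16.Δ1 h=0 d=1 e=0 g=0 j=1 clk=1 a=1 b=1 f=1
t16.Δ2 h=0 d=1 e=1 g=0 j=1 clk=1 a=1 b=1 f=1
t16.Δ3 h=1 d=1 e=1 g=0 j=1 clk=1 a=1 b=1 f=1
t16.Δ4 h=1 d=1 e=1 g=0 j=1 clk=1 a=0 b=1 f=1
t16.Δ5 h=1 d=1 e=1 g=1 j=1 clk=1 a=0 b=1 f=1

0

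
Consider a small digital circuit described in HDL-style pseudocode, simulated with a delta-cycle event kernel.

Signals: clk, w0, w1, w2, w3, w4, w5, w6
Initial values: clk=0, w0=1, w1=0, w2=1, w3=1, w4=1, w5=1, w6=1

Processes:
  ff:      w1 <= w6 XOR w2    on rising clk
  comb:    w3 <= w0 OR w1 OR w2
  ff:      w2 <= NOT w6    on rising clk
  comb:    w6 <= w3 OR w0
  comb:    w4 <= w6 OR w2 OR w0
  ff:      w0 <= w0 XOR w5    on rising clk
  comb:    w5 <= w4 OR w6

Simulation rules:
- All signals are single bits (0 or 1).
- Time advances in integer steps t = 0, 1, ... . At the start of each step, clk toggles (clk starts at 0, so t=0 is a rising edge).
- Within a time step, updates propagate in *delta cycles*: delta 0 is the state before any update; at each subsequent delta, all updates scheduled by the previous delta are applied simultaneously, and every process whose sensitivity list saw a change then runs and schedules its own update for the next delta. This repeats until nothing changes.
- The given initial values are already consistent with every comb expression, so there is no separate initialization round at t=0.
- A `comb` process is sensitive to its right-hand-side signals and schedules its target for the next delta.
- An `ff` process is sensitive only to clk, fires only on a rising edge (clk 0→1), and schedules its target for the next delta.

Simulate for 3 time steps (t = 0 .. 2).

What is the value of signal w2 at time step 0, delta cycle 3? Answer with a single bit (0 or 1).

0

t=0 Δ0: w1=0 clk=0 w0=1 w5=1 w6=1 w2=1 w4=1 w3=1
  Δ1: clk:0→1
  Δ2: w0:1→0, w2:1→0
  Δ3: w3:1→0
  Δ4: w6:1→0
  Δ5: w4:1→0
  Δ6: w5:1→0
  (6Δ to stable)
t=1 Δ0: w1=0 clk=1 w0=0 w5=0 w6=0 w2=0 w4=0 w3=0
  Δ1: clk:1→0
  (1Δ to stable)
t=2 Δ0: w1=0 clk=0 w0=0 w5=0 w6=0 w2=0 w4=0 w3=0
  Δ1: clk:0→1
  Δ2: w2:0→1
  Δ3: w4:0→1, w3:0→1
  Δ4: w5:0→1, w6:0→1
  (4Δ to stable)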